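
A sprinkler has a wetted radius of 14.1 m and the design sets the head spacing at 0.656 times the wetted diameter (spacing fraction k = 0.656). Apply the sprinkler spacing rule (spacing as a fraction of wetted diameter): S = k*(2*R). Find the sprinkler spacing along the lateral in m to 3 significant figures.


S = 0.656 * (2 * 14.1) = 18.5 m
Therefore the sprinkler spacing along the lateral = 18.5 m.


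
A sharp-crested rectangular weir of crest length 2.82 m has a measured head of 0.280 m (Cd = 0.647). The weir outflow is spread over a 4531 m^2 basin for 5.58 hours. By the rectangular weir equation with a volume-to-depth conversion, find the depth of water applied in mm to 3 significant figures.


Approach: apply the rectangular weir equation with a volume-to-depth conversion, Q = (2/3)*Cd*L*sqrt(2g)*H^1.5; d = Q*t/A * 1000.
Step 1 — weir discharge:
  Q = (2/3)*0.647*2.82*sqrt(2*9.81)*0.280^1.5 = 0.79827 m^3/s
Step 2 — volume: V = 0.79827 * 5.58*3600 = 16036 m^3
Step 3 — depth: d = V/A * 1000 = 16036/4531 * 1000 = 3540 mm
Therefore the depth of water applied = 3540 mm.


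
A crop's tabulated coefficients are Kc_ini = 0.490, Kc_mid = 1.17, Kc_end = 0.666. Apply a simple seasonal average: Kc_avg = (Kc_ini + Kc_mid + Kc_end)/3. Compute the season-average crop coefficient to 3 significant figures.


Kc_avg = (0.490 + 1.17 + 0.666)/3 = 0.775
Therefore the season-average crop coefficient = 0.775.


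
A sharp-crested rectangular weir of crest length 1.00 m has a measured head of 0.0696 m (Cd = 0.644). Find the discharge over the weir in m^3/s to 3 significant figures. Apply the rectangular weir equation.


Approach: apply the rectangular weir equation, Q = (2/3)*Cd*L*sqrt(2g)*H^1.5.
Q = (2/3)*0.644*1.00*sqrt(2*9.81)*0.0696^1.5 = 0.0349 m^3/s
Therefore the discharge over the weir = 0.0349 m^3/s.


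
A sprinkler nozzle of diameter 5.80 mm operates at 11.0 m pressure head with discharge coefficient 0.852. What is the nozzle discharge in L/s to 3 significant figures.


Approach: apply the orifice equation, Q = Cd*A*sqrt(2*g*h), A = pi*(d/2)^2.
A = pi*(5.80e-3/2)^2 = 2.6421e-05 m^2
Q = 0.852 * 2.6421e-05 * sqrt(2*9.81*11.0) * 1000 = 0.331 L/s
Therefore the nozzle discharge = 0.331 L/s.


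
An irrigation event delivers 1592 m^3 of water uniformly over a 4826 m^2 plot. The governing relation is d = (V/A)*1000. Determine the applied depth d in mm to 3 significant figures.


d = (1592 / 4826) * 1000 = 330 mm
Therefore the applied depth d = 330 mm.


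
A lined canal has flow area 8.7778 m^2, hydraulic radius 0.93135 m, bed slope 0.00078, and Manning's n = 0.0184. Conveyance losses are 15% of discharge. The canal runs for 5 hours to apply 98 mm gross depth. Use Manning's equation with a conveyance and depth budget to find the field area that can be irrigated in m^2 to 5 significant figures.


Approach: apply Manning's equation with a conveyance and depth budget, Q = (1/n)*A*R^(2/3)*S^(1/2); Q_field = Q*(1-loss); Area = Q_field*t/(d/1000).
Step 1 — canal discharge (Manning's equation):
  Q = (1/0.0184) * 8.7778 * 0.93135^(2/3) * 0.00078^(1/2) = 12.70644 m^3/s
Step 2 — delivered flow: Q_field = 12.70644*(1 - 15/100) = 10.80047 m^3/s
Step 3 — volume delivered: V = 10.80047 * 5*3600 = 194408.5 m^3
Step 4 — area served: A = V / (depth/1000) = 194408.5 / 0.098 = 1983800 m^2
Therefore the field area that can be irrigated = 1983800 m^2.


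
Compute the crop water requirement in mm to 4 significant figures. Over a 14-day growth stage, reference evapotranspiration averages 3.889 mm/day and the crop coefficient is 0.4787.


Approach: apply the crop water requirement relation, CWR = ET0 * Kc * days.
CWR = 3.889 * 0.4787 * 14 = 26.06 mm
Therefore the crop water requirement = 26.06 mm.


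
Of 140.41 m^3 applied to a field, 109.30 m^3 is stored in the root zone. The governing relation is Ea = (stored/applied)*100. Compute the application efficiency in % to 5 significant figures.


Ea = (109.30/140.41)*100 = 77.843 %
Therefore the application efficiency = 77.843 %.


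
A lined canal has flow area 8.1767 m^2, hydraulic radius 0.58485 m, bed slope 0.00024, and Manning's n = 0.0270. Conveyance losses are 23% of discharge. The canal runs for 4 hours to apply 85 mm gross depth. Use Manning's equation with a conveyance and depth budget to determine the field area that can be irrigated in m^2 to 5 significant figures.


Approach: apply Manning's equation with a conveyance and depth budget, Q = (1/n)*A*R^(2/3)*S^(1/2); Q_field = Q*(1-loss); Area = Q_field*t/(d/1000).
Step 1 — canal discharge (Manning's equation):
  Q = (1/0.0270) * 8.1767 * 0.58485^(2/3) * 0.00024^(1/2) = 3.281076 m^3/s
Step 2 — delivered flow: Q_field = 3.281076*(1 - 23/100) = 2.526428 m^3/s
Step 3 — volume delivered: V = 2.526428 * 4*3600 = 36380.57 m^3
Step 4 — area served: A = V / (depth/1000) = 36380.57 / 0.085 = 428010 m^2
Therefore the field area that can be irrigated = 428010 m^2.


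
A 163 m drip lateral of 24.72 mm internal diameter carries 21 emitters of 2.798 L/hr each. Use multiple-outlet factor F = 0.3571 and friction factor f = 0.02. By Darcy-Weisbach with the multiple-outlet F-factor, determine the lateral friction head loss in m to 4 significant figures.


Approach: apply Darcy-Weisbach with the multiple-outlet F-factor, Q = n*q/(3600*1000) m^3/s; v = Q/A; hf = F*f*(L/D)*(v^2/(2g)).
Q = 21*2.798/(3600*1000) = 1.63217e-05 m^3/s
A = pi*(24.72e-3/2)^2 = 4.79940e-04 m^2, so v = Q/A = 0.0340077 m/s
hf = 0.3571*0.02*(163/0.02472)*(0.0340077^2/(2*9.81)) = 0.002776 m
Therefore the lateral friction head loss = 0.002776 m.


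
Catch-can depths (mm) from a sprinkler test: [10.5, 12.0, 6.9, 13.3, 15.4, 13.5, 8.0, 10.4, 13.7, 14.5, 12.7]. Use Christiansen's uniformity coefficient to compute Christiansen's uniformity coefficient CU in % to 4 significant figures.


Approach: apply Christiansen's uniformity coefficient, CU = (1 - mean_abs_deviation/mean)*100.
mean = 11.9000 mm
mean |d_i - mean| = 2.14545 mm
CU = (1 - 2.14545/11.9000)*100 = 81.97 %
Therefore Christiansen's uniformity coefficient CU = 81.97 %.


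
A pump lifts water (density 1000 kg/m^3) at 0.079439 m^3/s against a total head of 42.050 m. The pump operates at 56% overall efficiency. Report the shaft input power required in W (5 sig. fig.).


Approach: apply hydraulic power then efficiency conversion, P = rho*g*Q*H; P_in = P/eta.
Step 1 — hydraulic power (P = rho*g*Q*H):
  P = 1000 * 9.81 * 0.079439 * 42.050 = 32769.42 W
Step 2 — input power: P_in = P/eta = 32769.42 / 0.56 = 58517 W
Therefore the shaft input power required = 58517 W.


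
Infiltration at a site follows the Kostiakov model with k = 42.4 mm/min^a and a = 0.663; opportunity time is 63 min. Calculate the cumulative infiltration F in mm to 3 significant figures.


Approach: apply the Kostiakov infiltration equation, F = k*t^a.
F = 42.4 * 63^0.663 = 661 mm
Therefore the cumulative infiltration F = 661 mm.


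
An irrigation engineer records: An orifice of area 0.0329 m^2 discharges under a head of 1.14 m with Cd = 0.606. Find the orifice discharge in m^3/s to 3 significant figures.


Approach: apply the orifice equation, Q = Cd*A*sqrt(2*g*h).
Q = 0.606 * 0.0329 * sqrt(2*9.81*1.14) = 0.0943 m^3/s
Therefore the orifice discharge = 0.0943 m^3/s.


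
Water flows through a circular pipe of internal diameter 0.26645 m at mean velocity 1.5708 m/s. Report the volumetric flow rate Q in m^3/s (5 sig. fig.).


Approach: apply the continuity equation for pipe flow, Q = A * v with A = pi*(D/2)^2.
A = pi*(0.26645/2)^2 = 0.05575982 m^2
Q = 0.05575982 * 1.5708 = 0.087588 m^3/s
Therefore the volumetric flow rate Q = 0.087588 m^3/s.


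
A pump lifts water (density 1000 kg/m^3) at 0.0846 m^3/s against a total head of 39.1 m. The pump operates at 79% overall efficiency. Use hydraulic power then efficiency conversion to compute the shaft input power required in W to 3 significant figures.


Approach: apply hydraulic power then efficiency conversion, P = rho*g*Q*H; P_in = P/eta.
Step 1 — hydraulic power (P = rho*g*Q*H):
  P = 1000 * 9.81 * 0.0846 * 39.1 = 32450 W
Step 2 — input power: P_in = P/eta = 32450 / 0.79 = 41100 W
Therefore the shaft input power required = 41100 W.


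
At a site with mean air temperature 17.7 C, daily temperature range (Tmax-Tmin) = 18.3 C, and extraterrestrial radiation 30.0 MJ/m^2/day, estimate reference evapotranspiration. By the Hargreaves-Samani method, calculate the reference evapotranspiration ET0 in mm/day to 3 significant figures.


Approach: apply the Hargreaves-Samani method, ET0 = 0.0023*(Tmean+17.8)*sqrt(Tmax-Tmin)*0.408*Ra.
ET0 = 0.0023*(17.7+17.8)*sqrt(18.3)*0.408*30.0 = 4.28 mm/day
Therefore the reference evapotranspiration ET0 = 4.28 mm/day.


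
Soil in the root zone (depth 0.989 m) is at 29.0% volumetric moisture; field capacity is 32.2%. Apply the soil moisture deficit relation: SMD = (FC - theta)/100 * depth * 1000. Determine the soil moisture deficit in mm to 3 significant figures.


SMD = (32.2 - 29.0)/100 * 0.989 * 1000 = 31.6 mm
Therefore the soil moisture deficit = 31.6 mm.


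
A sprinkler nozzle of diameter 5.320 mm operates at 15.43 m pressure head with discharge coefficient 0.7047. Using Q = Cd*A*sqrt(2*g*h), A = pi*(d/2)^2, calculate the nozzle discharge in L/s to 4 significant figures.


A = pi*(5.320e-3/2)^2 = 2.22287e-05 m^2
Q = 0.7047 * 2.22287e-05 * sqrt(2*9.81*15.43) * 1000 = 0.2726 L/s
Therefore the nozzle discharge = 0.2726 L/s.


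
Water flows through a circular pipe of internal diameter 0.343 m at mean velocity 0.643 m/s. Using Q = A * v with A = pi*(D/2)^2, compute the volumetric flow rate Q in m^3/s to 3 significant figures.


A = pi*(0.343/2)^2 = 0.092401 m^2
Q = 0.092401 * 0.643 = 0.0594 m^3/s
Therefore the volumetric flow rate Q = 0.0594 m^3/s.


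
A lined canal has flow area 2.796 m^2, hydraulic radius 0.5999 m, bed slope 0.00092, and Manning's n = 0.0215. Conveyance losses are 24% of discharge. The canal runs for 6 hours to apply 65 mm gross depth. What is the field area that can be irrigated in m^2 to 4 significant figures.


Approach: apply Manning's equation with a conveyance and depth budget, Q = (1/n)*A*R^(2/3)*S^(1/2); Q_field = Q*(1-loss); Area = Q_field*t/(d/1000).
Step 1 — canal discharge (Manning's equation):
  Q = (1/0.0215) * 2.796 * 0.5999^(2/3) * 0.00092^(1/2) = 2.80573 m^3/s
Step 2 — delivered flow: Q_field = 2.80573*(1 - 24/100) = 2.13235 m^3/s
Step 3 — volume delivered: V = 2.13235 * 6*3600 = 46058.8 m^3
Step 4 — area served: A = V / (depth/1000) = 46058.8 / 0.065 = 708600 m^2
Therefore the field area that can be irrigated = 708600 m^2.


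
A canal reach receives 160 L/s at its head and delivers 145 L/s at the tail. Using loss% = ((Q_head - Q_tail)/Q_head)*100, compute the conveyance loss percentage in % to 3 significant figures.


loss = ((160 - 145)/160)*100 = 9.38 %
Therefore the conveyance loss percentage = 9.38 %.


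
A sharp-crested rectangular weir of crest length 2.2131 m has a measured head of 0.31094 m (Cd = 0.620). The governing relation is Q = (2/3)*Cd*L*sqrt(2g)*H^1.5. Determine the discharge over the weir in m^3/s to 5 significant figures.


Q = (2/3)*0.620*2.2131*sqrt(2*9.81)*0.31094^1.5 = 0.70253 m^3/s
Therefore the discharge over the weir = 0.70253 m^3/s.


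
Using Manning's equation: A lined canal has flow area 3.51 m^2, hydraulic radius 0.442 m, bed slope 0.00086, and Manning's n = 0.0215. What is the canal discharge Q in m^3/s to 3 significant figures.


Approach: apply Manning's equation, Q = (1/n)*A*R^(2/3)*S^(1/2).
Q = (1/0.0215) * 3.51 * 0.442^(2/3) * 0.00086^(1/2) = 2.78 m^3/s
Therefore the canal discharge Q = 2.78 m^3/s.


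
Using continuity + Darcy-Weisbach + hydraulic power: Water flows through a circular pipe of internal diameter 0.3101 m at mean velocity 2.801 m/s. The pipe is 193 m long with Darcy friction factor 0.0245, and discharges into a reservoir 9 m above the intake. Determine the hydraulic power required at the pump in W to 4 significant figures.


Approach: apply continuity + Darcy-Weisbach + hydraulic power, Q = A*v; hf = f*(L/D)*(v^2/(2g)); H = static + hf; P = rho*g*Q*H.
Step 1 — flow rate (continuity, Q = A*v):
  A = pi*(0.3101/2)^2 = 0.0755255 m^2
  Q = 0.0755255 * 2.801 = 0.211547 m^3/s
Step 2 — friction head loss (Darcy-Weisbach):
  hf = 0.0245 * (193/0.3101) * (2.801^2 / (2*9.81))
  hf = 6.09746 m
Step 3 — total head: H = 9 + 6.09746 = 15.0975 m
Step 4 — hydraulic power (P = rho*g*Q*H):
  P = 1000 * 9.81 * 0.211547 * 15.0975 = 31330 W
Therefore the hydraulic power required at the pump = 31330 W.


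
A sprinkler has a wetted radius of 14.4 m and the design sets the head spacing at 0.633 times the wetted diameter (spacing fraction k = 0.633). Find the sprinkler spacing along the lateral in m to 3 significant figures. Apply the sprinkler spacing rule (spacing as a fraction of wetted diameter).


Approach: apply the sprinkler spacing rule (spacing as a fraction of wetted diameter), S = k*(2*R).
S = 0.633 * (2 * 14.4) = 18.2 m
Therefore the sprinkler spacing along the lateral = 18.2 m.


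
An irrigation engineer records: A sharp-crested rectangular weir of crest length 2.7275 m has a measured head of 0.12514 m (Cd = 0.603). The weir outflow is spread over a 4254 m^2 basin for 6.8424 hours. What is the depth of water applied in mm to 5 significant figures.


Approach: apply the rectangular weir equation with a volume-to-depth conversion, Q = (2/3)*Cd*L*sqrt(2g)*H^1.5; d = Q*t/A * 1000.
Step 1 — weir discharge:
  Q = (2/3)*0.603*2.7275*sqrt(2*9.81)*0.12514^1.5 = 0.2149981 m^3/s
Step 2 — volume: V = 0.2149981 * 6.8424*3600 = 5295.970 m^3
Step 3 — depth: d = V/A * 1000 = 5295.970/4254 * 1000 = 1244.9 mm
Therefore the depth of water applied = 1244.9 mm.


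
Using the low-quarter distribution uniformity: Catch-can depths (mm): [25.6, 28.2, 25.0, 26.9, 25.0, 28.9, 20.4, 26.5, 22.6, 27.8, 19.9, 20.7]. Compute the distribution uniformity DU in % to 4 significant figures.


Approach: apply the low-quarter distribution uniformity, DU = (mean of lowest quarter of readings / overall mean)*100.
sorted lowest 3 of 12: [19.9, 20.4, 20.7] -> mean = 20.3333 mm
overall mean = 24.7917 mm
DU = (20.3333/24.7917)*100 = 82.02 %
Therefore the distribution uniformity DU = 82.02 %.


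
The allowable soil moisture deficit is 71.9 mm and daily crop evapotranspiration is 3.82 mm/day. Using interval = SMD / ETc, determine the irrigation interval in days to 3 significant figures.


interval = 71.9 / 3.82 = 18.8 days
Therefore the irrigation interval = 18.8 days.


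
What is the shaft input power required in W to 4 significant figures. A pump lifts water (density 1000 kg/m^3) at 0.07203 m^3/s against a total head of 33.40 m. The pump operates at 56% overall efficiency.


Approach: apply hydraulic power then efficiency conversion, P = rho*g*Q*H; P_in = P/eta.
Step 1 — hydraulic power (P = rho*g*Q*H):
  P = 1000 * 9.81 * 0.07203 * 33.40 = 23600.9 W
Step 2 — input power: P_in = P/eta = 23600.9 / 0.56 = 42140 W
Therefore the shaft input power required = 42140 W.


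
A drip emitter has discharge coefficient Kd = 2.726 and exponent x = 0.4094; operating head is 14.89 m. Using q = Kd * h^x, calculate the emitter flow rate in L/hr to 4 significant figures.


q = 2.726 * 14.89^0.4094 = 8.236 L/hr
Therefore the emitter flow rate = 8.236 L/hr.


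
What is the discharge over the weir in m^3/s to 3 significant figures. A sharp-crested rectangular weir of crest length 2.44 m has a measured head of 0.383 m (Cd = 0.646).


Approach: apply the rectangular weir equation, Q = (2/3)*Cd*L*sqrt(2g)*H^1.5.
Q = (2/3)*0.646*2.44*sqrt(2*9.81)*0.383^1.5 = 1.10 m^3/s
Therefore the discharge over the weir = 1.10 m^3/s.


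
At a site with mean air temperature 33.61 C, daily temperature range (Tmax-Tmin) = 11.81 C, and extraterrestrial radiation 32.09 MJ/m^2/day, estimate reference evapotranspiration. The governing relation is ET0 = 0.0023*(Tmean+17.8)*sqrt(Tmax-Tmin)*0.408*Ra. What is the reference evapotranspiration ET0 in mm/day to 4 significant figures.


ET0 = 0.0023*(33.61+17.8)*sqrt(11.81)*0.408*32.09 = 5.320 mm/day
Therefore the reference evapotranspiration ET0 = 5.320 mm/day.


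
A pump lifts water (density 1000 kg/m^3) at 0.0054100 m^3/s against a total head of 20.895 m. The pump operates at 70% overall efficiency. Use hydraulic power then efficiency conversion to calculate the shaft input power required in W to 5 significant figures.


Approach: apply hydraulic power then efficiency conversion, P = rho*g*Q*H; P_in = P/eta.
Step 1 — hydraulic power (P = rho*g*Q*H):
  P = 1000 * 9.81 * 0.0054100 * 20.895 = 1108.942 W
Step 2 — input power: P_in = P/eta = 1108.942 / 0.7 = 1584.2 W
Therefore the shaft input power required = 1584.2 W.


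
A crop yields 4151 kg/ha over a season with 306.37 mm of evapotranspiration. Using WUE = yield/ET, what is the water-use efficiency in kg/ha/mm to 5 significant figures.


WUE = 4151 / 306.37 = 13.549 kg/ha/mm
Therefore the water-use efficiency = 13.549 kg/ha/mm.


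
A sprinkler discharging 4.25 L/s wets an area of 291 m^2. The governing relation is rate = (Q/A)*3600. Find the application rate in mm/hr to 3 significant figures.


rate = (4.25 / 291) * 3600 = 52.6 mm/hr
Therefore the application rate = 52.6 mm/hr.


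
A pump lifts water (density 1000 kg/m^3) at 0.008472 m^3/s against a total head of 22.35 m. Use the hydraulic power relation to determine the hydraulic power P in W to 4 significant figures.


Approach: apply the hydraulic power relation, P = rho*g*Q*H.
P = 1000 * 9.81 * 0.008472 * 22.35 = 1858 W
Therefore the hydraulic power P = 1858 W.


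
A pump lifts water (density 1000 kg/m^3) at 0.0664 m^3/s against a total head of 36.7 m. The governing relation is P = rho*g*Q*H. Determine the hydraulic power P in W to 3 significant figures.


P = 1000 * 9.81 * 0.0664 * 36.7 = 23900 W
Therefore the hydraulic power P = 23900 W.


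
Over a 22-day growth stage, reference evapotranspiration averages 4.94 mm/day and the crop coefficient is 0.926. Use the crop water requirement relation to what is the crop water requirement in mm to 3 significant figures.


Approach: apply the crop water requirement relation, CWR = ET0 * Kc * days.
CWR = 4.94 * 0.926 * 22 = 101 mm
Therefore the crop water requirement = 101 mm.


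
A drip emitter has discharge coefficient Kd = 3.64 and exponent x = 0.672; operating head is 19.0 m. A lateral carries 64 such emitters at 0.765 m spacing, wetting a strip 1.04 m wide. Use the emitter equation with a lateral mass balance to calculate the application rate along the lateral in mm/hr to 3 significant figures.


Approach: apply the emitter equation with a lateral mass balance, q = Kd*h^x; Q = n*q; rate = Q/(n*spacing*width).
Step 1 — single emitter flow (q = Kd*h^x):
  q = 3.64 * 19.0^0.672 = 26.328 L/hr
Step 2 — total lateral flow: Q = 64 * 26.328 = 1685.0 L/hr
Step 3 — wetted area: A = 64 * 0.765 * 1.04 = 50.918 m^2
Step 4 — application rate: Q/A = 1685.0/50.918 = 33.1 mm/hr
Therefore the application rate along the lateral = 33.1 mm/hr.


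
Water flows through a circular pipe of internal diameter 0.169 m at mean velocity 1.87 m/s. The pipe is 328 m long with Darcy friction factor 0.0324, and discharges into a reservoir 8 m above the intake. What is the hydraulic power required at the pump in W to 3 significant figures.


Approach: apply continuity + Darcy-Weisbach + hydraulic power, Q = A*v; hf = f*(L/D)*(v^2/(2g)); H = static + hf; P = rho*g*Q*H.
Step 1 — flow rate (continuity, Q = A*v):
  A = pi*(0.169/2)^2 = 0.022432 m^2
  Q = 0.022432 * 1.87 = 0.041947 m^3/s
Step 2 — friction head loss (Darcy-Weisbach):
  hf = 0.0324 * (328/0.169) * (1.87^2 / (2*9.81))
  hf = 11.208 m
Step 3 — total head: H = 8 + 11.208 = 19.208 m
Step 4 — hydraulic power (P = rho*g*Q*H):
  P = 1000 * 9.81 * 0.041947 * 19.208 = 7900 W
Therefore the hydraulic power required at the pump = 7900 W.


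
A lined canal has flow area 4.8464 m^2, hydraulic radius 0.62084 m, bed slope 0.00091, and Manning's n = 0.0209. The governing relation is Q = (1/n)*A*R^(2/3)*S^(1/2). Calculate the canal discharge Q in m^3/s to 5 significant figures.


Q = (1/0.0209) * 4.8464 * 0.62084^(2/3) * 0.00091^(1/2) = 5.0907 m^3/s
Therefore the canal discharge Q = 5.0907 m^3/s.


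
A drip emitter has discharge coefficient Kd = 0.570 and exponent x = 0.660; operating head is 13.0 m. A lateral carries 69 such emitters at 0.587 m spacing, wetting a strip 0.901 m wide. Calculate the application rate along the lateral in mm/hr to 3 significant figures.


Approach: apply the emitter equation with a lateral mass balance, q = Kd*h^x; Q = n*q; rate = Q/(n*spacing*width).
Step 1 — single emitter flow (q = Kd*h^x):
  q = 0.570 * 13.0^0.660 = 3.0980 L/hr
Step 2 — total lateral flow: Q = 69 * 3.0980 = 213.76 L/hr
Step 3 — wetted area: A = 69 * 0.587 * 0.901 = 36.493 m^2
Step 4 — application rate: Q/A = 213.76/36.493 = 5.86 mm/hr
Therefore the application rate along the lateral = 5.86 mm/hr.


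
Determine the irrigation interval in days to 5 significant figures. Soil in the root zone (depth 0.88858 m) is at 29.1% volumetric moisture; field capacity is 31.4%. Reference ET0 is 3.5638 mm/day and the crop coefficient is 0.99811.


Approach: apply soil-water budget scheduling, SMD = (FC-theta)/100*depth*1000; ETc = ET0*Kc; interval = SMD/ETc.
Step 1 — soil moisture deficit:
  SMD = (31.4 - 29.1)/100 * 0.88858 * 1000 = 20.43734 mm
Step 2 — daily crop ET (ETc = ET0*Kc):
  ETc = 3.5638 * 0.99811 = 3.557064 mm/day
Step 3 — irrigation interval (SMD/ETc):
  interval = 20.43734 / 3.557064 = 5.7456 days
Therefore the irrigation interval = 5.7456 days.


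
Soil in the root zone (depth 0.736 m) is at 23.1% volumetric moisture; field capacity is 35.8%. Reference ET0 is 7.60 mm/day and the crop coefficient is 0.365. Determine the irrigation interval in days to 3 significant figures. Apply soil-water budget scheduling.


Approach: apply soil-water budget scheduling, SMD = (FC-theta)/100*depth*1000; ETc = ET0*Kc; interval = SMD/ETc.
Step 1 — soil moisture deficit:
  SMD = (35.8 - 23.1)/100 * 0.736 * 1000 = 93.472 mm
Step 2 — daily crop ET (ETc = ET0*Kc):
  ETc = 7.60 * 0.365 = 2.7740 mm/day
Step 3 — irrigation interval (SMD/ETc):
  interval = 93.472 / 2.7740 = 33.7 days
Therefore the irrigation interval = 33.7 days.


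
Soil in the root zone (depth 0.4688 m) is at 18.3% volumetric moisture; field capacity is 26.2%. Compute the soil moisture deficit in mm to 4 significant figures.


Approach: apply the soil moisture deficit relation, SMD = (FC - theta)/100 * depth * 1000.
SMD = (26.2 - 18.3)/100 * 0.4688 * 1000 = 37.04 mm
Therefore the soil moisture deficit = 37.04 mm.


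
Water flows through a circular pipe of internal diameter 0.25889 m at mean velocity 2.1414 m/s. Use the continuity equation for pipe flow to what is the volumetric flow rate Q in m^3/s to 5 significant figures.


Approach: apply the continuity equation for pipe flow, Q = A * v with A = pi*(D/2)^2.
A = pi*(0.25889/2)^2 = 0.05264055 m^2
Q = 0.05264055 * 2.1414 = 0.11272 m^3/s
Therefore the volumetric flow rate Q = 0.11272 m^3/s.


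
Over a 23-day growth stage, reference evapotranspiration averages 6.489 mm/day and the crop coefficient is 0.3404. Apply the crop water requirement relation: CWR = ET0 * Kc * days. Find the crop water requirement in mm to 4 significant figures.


CWR = 6.489 * 0.3404 * 23 = 50.80 mm
Therefore the crop water requirement = 50.80 mm.


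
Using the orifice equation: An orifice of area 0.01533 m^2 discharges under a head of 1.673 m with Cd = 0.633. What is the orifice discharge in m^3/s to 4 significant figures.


Approach: apply the orifice equation, Q = Cd*A*sqrt(2*g*h).
Q = 0.633 * 0.01533 * sqrt(2*9.81*1.673) = 0.05560 m^3/s
Therefore the orifice discharge = 0.05560 m^3/s.


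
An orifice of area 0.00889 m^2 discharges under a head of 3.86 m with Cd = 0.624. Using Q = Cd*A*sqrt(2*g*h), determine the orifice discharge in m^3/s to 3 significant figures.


Q = 0.624 * 0.00889 * sqrt(2*9.81*3.86) = 0.0483 m^3/s
Therefore the orifice discharge = 0.0483 m^3/s.


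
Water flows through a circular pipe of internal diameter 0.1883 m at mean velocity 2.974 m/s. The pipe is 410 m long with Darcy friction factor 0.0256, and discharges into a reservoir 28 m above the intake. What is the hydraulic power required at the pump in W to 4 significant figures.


Approach: apply continuity + Darcy-Weisbach + hydraulic power, Q = A*v; hf = f*(L/D)*(v^2/(2g)); H = static + hf; P = rho*g*Q*H.
Step 1 — flow rate (continuity, Q = A*v):
  A = pi*(0.1883/2)^2 = 0.0278478 m^2
  Q = 0.0278478 * 2.974 = 0.0828193 m^3/s
Step 2 — friction head loss (Darcy-Weisbach):
  hf = 0.0256 * (410/0.1883) * (2.974^2 / (2*9.81))
  hf = 25.1279 m
Step 3 — total head: H = 28 + 25.1279 = 53.1279 m
Step 4 — hydraulic power (P = rho*g*Q*H):
  P = 1000 * 9.81 * 0.0828193 * 53.1279 = 43160 W
Therefore the hydraulic power required at the pump = 43160 W.


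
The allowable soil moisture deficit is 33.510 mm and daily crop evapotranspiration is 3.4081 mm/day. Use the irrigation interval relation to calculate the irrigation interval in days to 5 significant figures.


Approach: apply the irrigation interval relation, interval = SMD / ETc.
interval = 33.510 / 3.4081 = 9.8325 days
Therefore the irrigation interval = 9.8325 days.


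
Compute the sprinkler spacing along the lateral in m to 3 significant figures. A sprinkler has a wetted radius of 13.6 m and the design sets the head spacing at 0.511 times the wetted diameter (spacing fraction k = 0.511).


Approach: apply the sprinkler spacing rule (spacing as a fraction of wetted diameter), S = k*(2*R).
S = 0.511 * (2 * 13.6) = 13.9 m
Therefore the sprinkler spacing along the lateral = 13.9 m.


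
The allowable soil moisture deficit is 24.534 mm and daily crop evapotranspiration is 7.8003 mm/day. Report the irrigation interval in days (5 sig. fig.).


Approach: apply the irrigation interval relation, interval = SMD / ETc.
interval = 24.534 / 7.8003 = 3.1453 days
Therefore the irrigation interval = 3.1453 days.


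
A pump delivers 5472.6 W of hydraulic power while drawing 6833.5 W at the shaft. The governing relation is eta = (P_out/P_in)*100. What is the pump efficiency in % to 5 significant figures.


eta = (5472.6 / 6833.5) * 100 = 80.085 %
Therefore the pump efficiency = 80.085 %.


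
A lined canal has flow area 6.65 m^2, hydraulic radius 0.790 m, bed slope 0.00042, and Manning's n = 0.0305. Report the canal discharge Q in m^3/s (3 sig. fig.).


Approach: apply Manning's equation, Q = (1/n)*A*R^(2/3)*S^(1/2).
Q = (1/0.0305) * 6.65 * 0.790^(2/3) * 0.00042^(1/2) = 3.82 m^3/s
Therefore the canal discharge Q = 3.82 m^3/s.


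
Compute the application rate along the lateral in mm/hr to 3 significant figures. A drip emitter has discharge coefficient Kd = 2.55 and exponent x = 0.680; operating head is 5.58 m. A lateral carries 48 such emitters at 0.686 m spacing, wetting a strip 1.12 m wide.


Approach: apply the emitter equation with a lateral mass balance, q = Kd*h^x; Q = n*q; rate = Q/(n*spacing*width).
Step 1 — single emitter flow (q = Kd*h^x):
  q = 2.55 * 5.58^0.680 = 8.2083 L/hr
Step 2 — total lateral flow: Q = 48 * 8.2083 = 394.00 L/hr
Step 3 — wetted area: A = 48 * 0.686 * 1.12 = 36.879 m^2
Step 4 — application rate: Q/A = 394.00/36.879 = 10.7 mm/hr
Therefore the application rate along the lateral = 10.7 mm/hr.


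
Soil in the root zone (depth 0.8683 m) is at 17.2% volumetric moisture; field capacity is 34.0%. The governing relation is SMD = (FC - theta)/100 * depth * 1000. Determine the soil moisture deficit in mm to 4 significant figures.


SMD = (34.0 - 17.2)/100 * 0.8683 * 1000 = 145.9 mm
Therefore the soil moisture deficit = 145.9 mm.


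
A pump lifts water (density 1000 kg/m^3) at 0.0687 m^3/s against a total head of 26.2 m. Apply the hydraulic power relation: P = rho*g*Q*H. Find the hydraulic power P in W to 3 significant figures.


P = 1000 * 9.81 * 0.0687 * 26.2 = 17700 W
Therefore the hydraulic power P = 17700 W.


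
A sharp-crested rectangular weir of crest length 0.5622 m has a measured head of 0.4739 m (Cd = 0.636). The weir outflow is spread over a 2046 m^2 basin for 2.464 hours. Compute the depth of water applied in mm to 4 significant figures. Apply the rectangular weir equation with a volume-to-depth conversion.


Approach: apply the rectangular weir equation with a volume-to-depth conversion, Q = (2/3)*Cd*L*sqrt(2g)*H^1.5; d = Q*t/A * 1000.
Step 1 — weir discharge:
  Q = (2/3)*0.636*0.5622*sqrt(2*9.81)*0.4739^1.5 = 0.344458 m^3/s
Step 2 — volume: V = 0.344458 * 2.464*3600 = 3055.48 m^3
Step 3 — depth: d = V/A * 1000 = 3055.48/2046 * 1000 = 1493 mm
Therefore the depth of water applied = 1493 mm.


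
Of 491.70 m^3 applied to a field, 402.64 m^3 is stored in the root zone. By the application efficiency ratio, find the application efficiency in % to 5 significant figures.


Approach: apply the application efficiency ratio, Ea = (stored/applied)*100.
Ea = (402.64/491.70)*100 = 81.887 %
Therefore the application efficiency = 81.887 %.


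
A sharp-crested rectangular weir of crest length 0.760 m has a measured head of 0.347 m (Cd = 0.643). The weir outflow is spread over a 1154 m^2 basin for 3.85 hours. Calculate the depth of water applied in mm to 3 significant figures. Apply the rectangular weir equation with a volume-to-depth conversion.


Approach: apply the rectangular weir equation with a volume-to-depth conversion, Q = (2/3)*Cd*L*sqrt(2g)*H^1.5; d = Q*t/A * 1000.
Step 1 — weir discharge:
  Q = (2/3)*0.643*0.760*sqrt(2*9.81)*0.347^1.5 = 0.29497 m^3/s
Step 2 — volume: V = 0.29497 * 3.85*3600 = 4088.3 m^3
Step 3 — depth: d = V/A * 1000 = 4088.3/1154 * 1000 = 3540 mm
Therefore the depth of water applied = 3540 mm.


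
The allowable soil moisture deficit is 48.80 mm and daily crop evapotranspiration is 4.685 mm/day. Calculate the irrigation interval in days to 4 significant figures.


Approach: apply the irrigation interval relation, interval = SMD / ETc.
interval = 48.80 / 4.685 = 10.42 days
Therefore the irrigation interval = 10.42 days.


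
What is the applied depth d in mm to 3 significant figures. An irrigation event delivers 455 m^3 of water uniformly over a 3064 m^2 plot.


Approach: apply depth from volume over area, d = (V/A)*1000.
d = (455 / 3064) * 1000 = 148 mm
Therefore the applied depth d = 148 mm.


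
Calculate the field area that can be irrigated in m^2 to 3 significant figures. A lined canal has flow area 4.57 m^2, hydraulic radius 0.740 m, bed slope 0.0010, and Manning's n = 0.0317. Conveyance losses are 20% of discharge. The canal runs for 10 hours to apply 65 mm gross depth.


Approach: apply Manning's equation with a conveyance and depth budget, Q = (1/n)*A*R^(2/3)*S^(1/2); Q_field = Q*(1-loss); Area = Q_field*t/(d/1000).
Step 1 — canal discharge (Manning's equation):
  Q = (1/0.0317) * 4.57 * 0.740^(2/3) * 0.0010^(1/2) = 3.7297 m^3/s
Step 2 — delivered flow: Q_field = 3.7297*(1 - 20/100) = 2.9838 m^3/s
Step 3 — volume delivered: V = 2.9838 * 10*3600 = 107420 m^3
Step 4 — area served: A = V / (depth/1000) = 107420 / 0.065 = 1650000 m^2
Therefore the field area that can be irrigated = 1650000 m^2.


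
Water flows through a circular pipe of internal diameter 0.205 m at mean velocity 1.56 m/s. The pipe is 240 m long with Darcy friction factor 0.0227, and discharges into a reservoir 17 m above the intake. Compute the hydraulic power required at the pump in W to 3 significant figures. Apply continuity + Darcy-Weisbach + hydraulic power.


Approach: apply continuity + Darcy-Weisbach + hydraulic power, Q = A*v; hf = f*(L/D)*(v^2/(2g)); H = static + hf; P = rho*g*Q*H.
Step 1 — flow rate (continuity, Q = A*v):
  A = pi*(0.205/2)^2 = 0.033006 m^2
  Q = 0.033006 * 1.56 = 0.051490 m^3/s
Step 2 — friction head loss (Darcy-Weisbach):
  hf = 0.0227 * (240/0.205) * (1.56^2 / (2*9.81))
  hf = 3.2964 m
Step 3 — total head: H = 17 + 3.2964 = 20.296 m
Step 4 — hydraulic power (P = rho*g*Q*H):
  P = 1000 * 9.81 * 0.051490 * 20.296 = 10300 W
Therefore the hydraulic power required at the pump = 10300 W.


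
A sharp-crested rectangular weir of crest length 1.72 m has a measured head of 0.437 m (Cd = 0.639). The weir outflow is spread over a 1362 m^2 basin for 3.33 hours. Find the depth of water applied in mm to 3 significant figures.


Approach: apply the rectangular weir equation with a volume-to-depth conversion, Q = (2/3)*Cd*L*sqrt(2g)*H^1.5; d = Q*t/A * 1000.
Step 1 — weir discharge:
  Q = (2/3)*0.639*1.72*sqrt(2*9.81)*0.437^1.5 = 0.93758 m^3/s
Step 2 — volume: V = 0.93758 * 3.33*3600 = 11240 m^3
Step 3 — depth: d = V/A * 1000 = 11240/1362 * 1000 = 8250 mm
Therefore the depth of water applied = 8250 mm.


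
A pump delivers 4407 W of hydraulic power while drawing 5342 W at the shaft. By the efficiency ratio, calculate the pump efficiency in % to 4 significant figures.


Approach: apply the efficiency ratio, eta = (P_out/P_in)*100.
eta = (4407 / 5342) * 100 = 82.50 %
Therefore the pump efficiency = 82.50 %.


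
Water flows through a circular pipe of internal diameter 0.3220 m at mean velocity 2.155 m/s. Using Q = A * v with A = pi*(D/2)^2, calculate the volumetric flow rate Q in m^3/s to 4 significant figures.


A = pi*(0.3220/2)^2 = 0.0814332 m^2
Q = 0.0814332 * 2.155 = 0.1755 m^3/s
Therefore the volumetric flow rate Q = 0.1755 m^3/s.


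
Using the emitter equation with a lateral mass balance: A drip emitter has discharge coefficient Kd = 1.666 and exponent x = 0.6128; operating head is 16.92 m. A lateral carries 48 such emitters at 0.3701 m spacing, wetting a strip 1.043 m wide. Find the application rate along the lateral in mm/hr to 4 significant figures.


Approach: apply the emitter equation with a lateral mass balance, q = Kd*h^x; Q = n*q; rate = Q/(n*spacing*width).
Step 1 — single emitter flow (q = Kd*h^x):
  q = 1.666 * 16.92^0.6128 = 9.42842 L/hr
Step 2 — total lateral flow: Q = 48 * 9.42842 = 452.564 L/hr
Step 3 — wetted area: A = 48 * 0.3701 * 1.043 = 18.5287 m^2
Step 4 — application rate: Q/A = 452.564/18.5287 = 24.43 mm/hr
Therefore the application rate along the lateral = 24.43 mm/hr.


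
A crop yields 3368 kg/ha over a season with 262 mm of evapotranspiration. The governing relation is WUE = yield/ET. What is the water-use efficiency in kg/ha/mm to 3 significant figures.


WUE = 3368 / 262 = 12.9 kg/ha/mm
Therefore the water-use efficiency = 12.9 kg/ha/mm.


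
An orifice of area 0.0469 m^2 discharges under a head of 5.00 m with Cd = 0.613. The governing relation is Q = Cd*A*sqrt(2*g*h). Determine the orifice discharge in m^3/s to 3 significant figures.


Q = 0.613 * 0.0469 * sqrt(2*9.81*5.00) = 0.285 m^3/s
Therefore the orifice discharge = 0.285 m^3/s.


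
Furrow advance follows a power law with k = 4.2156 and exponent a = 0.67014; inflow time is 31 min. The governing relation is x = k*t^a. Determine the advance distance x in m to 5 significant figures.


x = 4.2156 * 31^0.67014 = 42.100 m
Therefore the advance distance x = 42.100 m.


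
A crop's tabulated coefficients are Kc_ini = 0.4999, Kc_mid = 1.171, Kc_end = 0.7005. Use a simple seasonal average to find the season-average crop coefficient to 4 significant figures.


Approach: apply a simple seasonal average, Kc_avg = (Kc_ini + Kc_mid + Kc_end)/3.
Kc_avg = (0.4999 + 1.171 + 0.7005)/3 = 0.7905
Therefore the season-average crop coefficient = 0.7905.


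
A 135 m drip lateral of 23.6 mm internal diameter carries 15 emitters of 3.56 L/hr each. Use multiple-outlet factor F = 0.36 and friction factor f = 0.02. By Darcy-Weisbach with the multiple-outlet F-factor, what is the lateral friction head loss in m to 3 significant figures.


Approach: apply Darcy-Weisbach with the multiple-outlet F-factor, Q = n*q/(3600*1000) m^3/s; v = Q/A; hf = F*f*(L/D)*(v^2/(2g)).
Q = 15*3.56/(3600*1000) = 1.4833e-05 m^3/s
A = pi*(23.6e-3/2)^2 = 4.3744e-04 m^2, so v = Q/A = 0.033910 m/s
hf = 0.36*0.02*(135/0.0236)*(0.033910^2/(2*9.81)) = 0.00241 m
Therefore the lateral friction head loss = 0.00241 m.


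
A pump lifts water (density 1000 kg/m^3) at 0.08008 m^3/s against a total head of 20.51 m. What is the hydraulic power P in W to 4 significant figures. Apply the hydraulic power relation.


Approach: apply the hydraulic power relation, P = rho*g*Q*H.
P = 1000 * 9.81 * 0.08008 * 20.51 = 16110 W
Therefore the hydraulic power P = 16110 W.


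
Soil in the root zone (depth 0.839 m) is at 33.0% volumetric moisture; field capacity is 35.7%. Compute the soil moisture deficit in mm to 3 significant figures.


Approach: apply the soil moisture deficit relation, SMD = (FC - theta)/100 * depth * 1000.
SMD = (35.7 - 33.0)/100 * 0.839 * 1000 = 22.7 mm
Therefore the soil moisture deficit = 22.7 mm.


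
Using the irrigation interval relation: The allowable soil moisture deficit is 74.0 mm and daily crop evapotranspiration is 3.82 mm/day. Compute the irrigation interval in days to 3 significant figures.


Approach: apply the irrigation interval relation, interval = SMD / ETc.
interval = 74.0 / 3.82 = 19.4 days
Therefore the irrigation interval = 19.4 days.


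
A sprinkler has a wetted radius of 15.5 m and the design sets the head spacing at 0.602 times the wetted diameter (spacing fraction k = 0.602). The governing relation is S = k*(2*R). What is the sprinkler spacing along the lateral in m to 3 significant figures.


S = 0.602 * (2 * 15.5) = 18.7 m
Therefore the sprinkler spacing along the lateral = 18.7 m.


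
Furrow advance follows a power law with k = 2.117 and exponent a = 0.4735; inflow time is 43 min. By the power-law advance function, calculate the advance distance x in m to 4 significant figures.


Approach: apply the power-law advance function, x = k*t^a.
x = 2.117 * 43^0.4735 = 12.57 m
Therefore the advance distance x = 12.57 m.


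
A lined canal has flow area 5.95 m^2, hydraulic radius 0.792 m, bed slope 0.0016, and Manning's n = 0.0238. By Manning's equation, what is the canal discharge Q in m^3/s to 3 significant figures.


Approach: apply Manning's equation, Q = (1/n)*A*R^(2/3)*S^(1/2).
Q = (1/0.0238) * 5.95 * 0.792^(2/3) * 0.0016^(1/2) = 8.56 m^3/s
Therefore the canal discharge Q = 8.56 m^3/s.


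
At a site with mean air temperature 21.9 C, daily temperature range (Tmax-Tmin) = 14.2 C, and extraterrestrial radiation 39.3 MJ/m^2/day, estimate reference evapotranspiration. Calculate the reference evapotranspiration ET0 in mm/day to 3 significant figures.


Approach: apply the Hargreaves-Samani method, ET0 = 0.0023*(Tmean+17.8)*sqrt(Tmax-Tmin)*0.408*Ra.
ET0 = 0.0023*(21.9+17.8)*sqrt(14.2)*0.408*39.3 = 5.52 mm/day
Therefore the reference evapotranspiration ET0 = 5.52 mm/day.


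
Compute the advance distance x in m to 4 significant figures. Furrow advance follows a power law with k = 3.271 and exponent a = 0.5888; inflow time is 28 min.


Approach: apply the power-law advance function, x = k*t^a.
x = 3.271 * 28^0.5888 = 23.27 m
Therefore the advance distance x = 23.27 m.


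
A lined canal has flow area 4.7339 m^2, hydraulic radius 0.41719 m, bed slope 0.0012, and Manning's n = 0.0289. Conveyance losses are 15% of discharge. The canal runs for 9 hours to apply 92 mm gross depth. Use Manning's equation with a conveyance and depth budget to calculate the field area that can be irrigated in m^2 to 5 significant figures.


Approach: apply Manning's equation with a conveyance and depth budget, Q = (1/n)*A*R^(2/3)*S^(1/2); Q_field = Q*(1-loss); Area = Q_field*t/(d/1000).
Step 1 — canal discharge (Manning's equation):
  Q = (1/0.0289) * 4.7339 * 0.41719^(2/3) * 0.0012^(1/2) = 3.168116 m^3/s
Step 2 — delivered flow: Q_field = 3.168116*(1 - 15/100) = 2.692899 m^3/s
Step 3 — volume delivered: V = 2.692899 * 9*3600 = 87249.92 m^3
Step 4 — area served: A = V / (depth/1000) = 87249.92 / 0.092 = 948370 m^2
Therefore the field area that can be irrigated = 948370 m^2.
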